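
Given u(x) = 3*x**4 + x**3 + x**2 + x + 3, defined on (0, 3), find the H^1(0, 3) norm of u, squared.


||u||_{H^1}^2 = 12097437/140

The H^1 norm (squared) on an interval (0, L) is
  ||u||_{H^1}^2 = ∫_0^L u(x)^2 dx + ∫_0^L u'(x)^2 dx.
Compute u'(x) = 12*x**3 + 3*x**2 + 2*x + 1.
Then u(x)^2 = 9*x**8 + 6*x**7 + 7*x**6 + 8*x**5 + 21*x**4 + 8*x**3 + 7*x**2 + 6*x + 9 and u'(x)^2 = 144*x**6 + 72*x**5 + 57*x**4 + 36*x**3 + 10*x**2 + 4*x + 1.
Integrate each monomial from 0 to 3 using ∫_0^3 c·x^n dx = c·3^(n+1)/(n+1):
  ∫_0^3 u(x)^2 dx = ∫_0^3 (9*x^8 + 6*x^7 + 7*x^6 + 8*x^5 + 21*x^4 + 8*x^3 + 7*x^2 + 6*x + 9) dx. Term by term:
    ∫_0^3 9*x^8 dx = 19683;  ∫_0^3 6*x^7 dx = 19683/4;  ∫_0^3 7*x^6 dx = 2187;
    ∫_0^3 8*x^5 dx = 972;  ∫_0^3 21*x^4 dx = 5103/5;  ∫_0^3 8*x^3 dx = 162;
    ∫_0^3 7*x^2 dx = 63;  ∫_0^3 6*x dx = 27;  ∫_0^3 9 dx = 27.
  Sum: 19683 + 19683/4 + 2187 + 972 + 5103/5 + 162 + 63 + 27 + 27 = 581247/20.
  ∫_0^3 u'(x)^2 dx = ∫_0^3 (144*x^6 + 72*x^5 + 57*x^4 + 36*x^3 + 10*x^2 + 4*x + 1) dx. Term by term:
    ∫_0^3 144*x^6 dx = 314928/7;  ∫_0^3 72*x^5 dx = 8748;  ∫_0^3 57*x^4 dx = 13851/5;
    ∫_0^3 36*x^3 dx = 729;  ∫_0^3 10*x^2 dx = 90;  ∫_0^3 4*x dx = 18;
    ∫_0^3 1 dx = 3.
  Sum: 314928/7 + 8748 + 13851/5 + 729 + 90 + 18 + 3 = 2007177/35.
Adding: ||u||_{H^1}^2 = 581247/20 + 2007177/35 = 12097437/140.


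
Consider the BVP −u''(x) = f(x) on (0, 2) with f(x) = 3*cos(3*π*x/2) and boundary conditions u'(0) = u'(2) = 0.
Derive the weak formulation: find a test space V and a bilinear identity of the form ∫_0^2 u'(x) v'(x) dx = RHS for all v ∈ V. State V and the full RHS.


V = H^1(0, 2) (no boundary constraint on v; u is determined up to an additive constant); weak form: ∫_0^2 u'v' dx = ∫_0^2 (3*cos(3*π*x/2)) v dx for all v ∈ V.

Multiply both sides by a test function v and integrate from 0 to 2:
  ∫_0^2 −u''(x) v(x) dx = ∫_0^2 f(x) v(x) dx.
Integrate the LHS by parts once:
  ∫_0^2 −u'' v dx = −[u'(x) v(x)]_0^2 + ∫_0^2 u'(x) v'(x) dx.
Thus ∫_0^2 u'(x) v'(x) dx = ∫_0^2 f(x) v(x) dx + [u'(x) v(x)]_0^2.
Choose V so that boundary terms are either known or forced to vanish.
u has homogeneous Neumann: u'(0) = u'(2) = 0. So [u' v]_0^2 = 0·v(2) − 0·v(0) = 0 for any v; take V = H^1(0, 2).
Weak formulation: find u (satisfying any essential BC) such that ∫_0^2 u'(x) v'(x) dx = ∫_0^2 f v dx for all v ∈ V (homogeneous Neumann, so boundary terms vanish).
Substituting f(x) = 3*cos(3*π*x/2), the right-hand side is ∫_0^2 (3*cos(3*π*x/2)) v dx.
Compatibility check (pure Neumann): taking v ≡ 1 ∈ V gives 0 = ∫_0^2 f dx + (0) − (0), i.e. ∫_0^2 f dx must equal u'(0) − u'(2) = 0. Indeed ∫_0^2 (3*cos(3*π*x/2)) dx = 0, so the data are compatible. The solution is then unique only up to an additive constant (fix it e.g. by requiring ∫_0^2 u dx = 0).


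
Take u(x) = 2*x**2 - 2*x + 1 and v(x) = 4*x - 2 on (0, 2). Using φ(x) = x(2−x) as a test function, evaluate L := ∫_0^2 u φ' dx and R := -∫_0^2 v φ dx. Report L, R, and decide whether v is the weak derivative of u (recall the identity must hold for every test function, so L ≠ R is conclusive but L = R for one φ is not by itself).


LHS = -8/3, RHS = -8/3. Yes, v = u' weakly.

u(x) = 2*x**2 - 2*x + 1, classical derivative u'(x) = 4*x - 2.
φ(x) = x(2−x), so φ'(x) = 2 - 2*x.
Note φ(0) = φ(2) = 0, so the boundary term u·φ vanishes.
LHS = ∫_0^2 u(x) φ'(x) dx = ∫_0^2 (-4*x^3 + 8*x^2 - 6*x + 2) dx. Term by term:
  ∫_0^2 -4*x^3 dx = -16;  ∫_0^2 8*x^2 dx = 64/3;  ∫_0^2 -6*x dx = -12;
  ∫_0^2 2 dx = 4.
Sum: -16 + 64/3 − 12 + 4 = -8/3.
So LHS = -8/3.
∫_0^2 v(x) φ(x) dx = ∫_0^2 (-4*x^3 + 10*x^2 - 4*x) dx. Term by term:
  ∫_0^2 -4*x^3 dx = -16;  ∫_0^2 10*x^2 dx = 80/3;  ∫_0^2 -4*x dx = -8.
Sum: -16 + 80/3 − 8 = 8/3.
So RHS = -∫_0^2 v(x) φ(x) dx = -8/3.
LHS = RHS, so the identity holds for this test φ.
Moreover u is smooth here and v(x) = u'(x) = 4*x - 2 pointwise, so the identity holds for every test function. Hence v is the weak derivative of u.


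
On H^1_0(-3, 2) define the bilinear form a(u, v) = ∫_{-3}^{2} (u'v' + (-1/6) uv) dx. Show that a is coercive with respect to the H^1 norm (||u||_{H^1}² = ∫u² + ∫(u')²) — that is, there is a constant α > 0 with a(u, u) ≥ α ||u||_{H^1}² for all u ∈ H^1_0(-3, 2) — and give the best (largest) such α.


α = (-25/6 + π^2)/(π^2 + 25)

Coercivity of a(·,·) on H^1_0(-3, 2) means a(u, u) ≥ α ||u||_{H^1}² for every u ∈ H^1_0.
The interval has length L = 5, and Poincaré/coercivity depend only on L. Here a(u, u) = ∫(u')² + (-1/6)·∫u².
Here c = -1/6 < 0 with |c| < (π/L)² = π^2/25, so coercivity still holds. The condition a(u,u) ≥ α||u||_{H^1}² reads (1−α)∫(u')² ≥ (α−c)∫u². Any admissible α is ≤ 1 (rapidly oscillating u have ∫u²/∫(u')² → 0), and α = 1 would force 0 ≥ (1−c)∫u², impossible since c < 1; so 1−α > 0. By the sharp Poincaré inequality on H^1_0 of an interval of length L, ∫(u')² ≥ (π/L)²∫u² with equality for the first sine mode sin(π(x−x₀)/L) (x₀ the left endpoint), so the inequality holds for all u iff (1−α)(π/L)² ≥ α − c, i.e. α ≤ ((π/L)² + c)/((π/L)² + 1) = (1 + c(L/π)²)/(1 + (L/π)²). (Direct route, valid since c ≤ 0: Poincaré gives c∫u² ≥ c(L/π)²∫(u')², so a(u,u) ≥ (1 + c(L/π)²)∫(u')², while ||u||_{H^1}² ≤ (1 + (L/π)²)∫(u')²; dividing yields the same α.) With (π/L)² = π^2/25 and c = -1/6, the largest admissible constant is α = ((π/L)² + c)/((π/L)² + 1).
Simplifying, α = (-25/6 + π^2)/(π^2 + 25).


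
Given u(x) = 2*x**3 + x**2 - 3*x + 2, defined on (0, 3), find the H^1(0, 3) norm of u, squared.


||u||_{H^1}^2 = 45321/14

The H^1 norm (squared) on an interval (0, L) is
  ||u||_{H^1}^2 = ∫_0^L u(x)^2 dx + ∫_0^L u'(x)^2 dx.
Compute u'(x) = 6*x**2 + 2*x - 3.
Then u(x)^2 = 4*x**6 + 4*x**5 - 11*x**4 + 2*x**3 + 13*x**2 - 12*x + 4 and u'(x)^2 = 36*x**4 + 24*x**3 - 32*x**2 - 12*x + 9.
Integrate each monomial from 0 to 3 using ∫_0^3 c·x^n dx = c·3^(n+1)/(n+1):
  ∫_0^3 u(x)^2 dx = ∫_0^3 (4*x^6 + 4*x^5 - 11*x^4 + 2*x^3 + 13*x^2 - 12*x + 4) dx. Term by term:
    ∫_0^3 4*x^6 dx = 8748/7;  ∫_0^3 4*x^5 dx = 486;  ∫_0^3 -11*x^4 dx = -2673/5;
    ∫_0^3 2*x^3 dx = 81/2;  ∫_0^3 13*x^2 dx = 117;  ∫_0^3 -12*x dx = -54;
    ∫_0^3 4 dx = 12.
  Sum: 8748/7 + 486 − 2673/5 + 81/2 + 117 − 54 + 12 = 92163/70.
  ∫_0^3 u'(x)^2 dx = ∫_0^3 (36*x^4 + 24*x^3 - 32*x^2 - 12*x + 9) dx. Term by term:
    ∫_0^3 36*x^4 dx = 8748/5;  ∫_0^3 24*x^3 dx = 486;  ∫_0^3 -32*x^2 dx = -288;
    ∫_0^3 -12*x dx = -54;  ∫_0^3 9 dx = 27.
  Sum: 8748/5 + 486 − 288 − 54 + 27 = 9603/5.
Adding: ||u||_{H^1}^2 = 92163/70 + 9603/5 = 45321/14.


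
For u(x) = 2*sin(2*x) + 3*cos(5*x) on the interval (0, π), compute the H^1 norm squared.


||u||_{H^1(0,π)}^2 = -416/7 + 127*π

u'(x) = -15*sin(5*x) + 4*cos(2*x).
Expand u² and (u')² and integrate term by term on (0, π), using: for integers n ≥ 1, ∫_0^π sin²(nx) dx = ∫_0^π cos²(nx) dx = π/2; for n ≠ n', ∫_0^π sin(nx)sin(n'x) dx = ∫_0^π cos(nx)cos(n'x) dx = 0; and by product-to-sum, ∫_0^π sin(nx)cos(n'x) dx = ½∫_0^π [sin((n+n')x) + sin((n−n')x)] dx, which is 0 when n+n' is even and 2n/(n²−n'²) when n+n' is odd (it need not vanish on (0, π)).
  u² squared terms: (2)²·∫sin(2x)² dx = 4·π/2 = 2*π;  (3)²·∫cos(5x)² dx = 9·π/2 = 9*π/2.
  u² cross terms: 2·(2)·(3)·∫sin(2x)·cos(5x) dx = 12·(-4/21) = -16/7.
  So ∫_0^π u² dx = 2*π + 9*π/2 − 16/7 = -16/7 + 13*π/2.
  (u')² squared terms: (-15)²·∫sin(5x)² dx = 225·π/2 = 225*π/2;  (4)²·∫cos(2x)² dx = 16·π/2 = 8*π.
  (u')² cross terms: 2·(-15)·(4)·∫sin(5x)·cos(2x) dx = -120·(10/21) = -400/7.
  So ∫_0^π (u')² dx = 225*π/2 + 8*π − 400/7 = -400/7 + 241*π/2.
||u||_{H^1}^2 = (-16/7 + 13*π/2) + (-400/7 + 241*π/2) = -416/7 + 127*π.


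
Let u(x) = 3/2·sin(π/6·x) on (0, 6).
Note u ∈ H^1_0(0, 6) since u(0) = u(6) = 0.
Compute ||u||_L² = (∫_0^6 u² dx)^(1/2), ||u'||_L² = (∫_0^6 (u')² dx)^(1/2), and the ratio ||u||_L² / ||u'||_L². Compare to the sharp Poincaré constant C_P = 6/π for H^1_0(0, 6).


||u||_L² / ||u'||_L² = 6/π = C_P.

u(x) = 3/2·sin(π/6·x), so u'(x) = π*cos(π*x/6)/4.
Writing u(x) = A·sin(kπx/L) with A = 3/2 and k = 1, use ∫_0^L sin²(kπx/L) dx = L/2 and ∫_0^L cos²(kπx/L) dx = L/2.
u² = 9/4·sin²(π/6·x) and (u')² = π^2/16·cos²(π/6·x), and each of sin², cos² integrates to L/2 = 3 over (0, 6).
∫_0^6 u² dx = 27/4, so ||u||_L² = 3*sqrt(3)/2.
∫_0^6 (u')² dx = 3*π^2/16, so ||u'||_L² = sqrt(3)*π/4.
Ratio ||u||_L² / ||u'||_L² = 6/π.
Sharp Poincaré constant on H^1_0(0, 6) is C_P = L/π = 6/π, achieved by sin(π/6·x).
This is the k = 1 eigenfunction (up to amplitude), so the ratio equals the sharp Poincaré constant exactly.


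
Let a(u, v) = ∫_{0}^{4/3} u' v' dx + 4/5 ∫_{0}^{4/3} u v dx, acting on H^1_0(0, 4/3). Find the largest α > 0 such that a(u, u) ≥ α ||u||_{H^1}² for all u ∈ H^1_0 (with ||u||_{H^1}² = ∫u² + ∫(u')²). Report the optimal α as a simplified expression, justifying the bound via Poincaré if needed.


α = (64 + 45*π^2)/(5*(16 + 9*π^2))

Coercivity of a(·,·) on H^1_0(0, 4/3) means a(u, u) ≥ α ||u||_{H^1}² for every u ∈ H^1_0.
The interval has length L = 4/3, and Poincaré/coercivity depend only on L. Here a(u, u) = ∫(u')² + (4/5)·∫u².
Here 0 < c = 4/5 < 1. The condition a(u,u) ≥ α||u||_{H^1}² reads (1−α)∫(u')² ≥ (α−c)∫u². Any admissible α is ≤ 1 (rapidly oscillating u have ∫u²/∫(u')² → 0), and α = 1 would force 0 ≥ (1−c)∫u², impossible since c < 1; so 1−α > 0. By the sharp Poincaré inequality on H^1_0 of an interval of length L, ∫(u')² ≥ (π/L)²∫u² with equality for the first sine mode sin(π(x−x₀)/L) (x₀ the left endpoint), so the inequality holds for all u iff (1−α)(π/L)² ≥ α − c, i.e. α ≤ ((π/L)² + c)/((π/L)² + 1) = (1 + c(L/π)²)/(1 + (L/π)²). With (π/L)² = 9*π^2/16 and c = 4/5, the largest admissible constant is α = ((π/L)² + c)/((π/L)² + 1).
Simplifying, α = (64 + 45*π^2)/(5*(16 + 9*π^2)).


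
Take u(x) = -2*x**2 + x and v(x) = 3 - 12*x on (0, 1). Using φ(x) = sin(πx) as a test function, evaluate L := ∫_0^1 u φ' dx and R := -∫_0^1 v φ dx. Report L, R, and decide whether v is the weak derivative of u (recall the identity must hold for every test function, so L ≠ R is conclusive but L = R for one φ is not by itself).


LHS = 2/π, RHS = 6/π. No, v is not the weak derivative of u.

u(x) = -2*x**2 + x, classical derivative u'(x) = 1 - 4*x.
φ(x) = sin(πx), so φ'(x) = π*cos(π*x).
Note φ(0) = φ(1) = 0, so the boundary term u·φ vanishes.
LHS = ∫_0^1 u(x) φ'(x) dx = ∫_0^1 (-2*π*x^2*cos(π*x) + π*x*cos(π*x)) dx. Term by term:
  ∫_0^1 π*x*cos(π*x) dx = -2/π;  ∫_0^1 -2*π*x^2*cos(π*x) dx = 4/π.
Sum: -2/π + 4/π = 2/π.
So LHS = 2/π.
∫_0^1 v(x) φ(x) dx = ∫_0^1 (-12*x*sin(π*x) + 3*sin(π*x)) dx. Term by term:
  ∫_0^1 3*sin(π*x) dx = 6/π;  ∫_0^1 -12*x*sin(π*x) dx = -12/π.
Sum: 6/π − 12/π = -6/π.
So RHS = -∫_0^1 v(x) φ(x) dx = 6/π.
LHS − RHS = -4/π ≠ 0, so the identity fails.
(For a valid weak derivative the identity must hold for EVERY test function, in particular this one. The failure shows v is NOT the weak derivative of u.)
Correct weak derivative would be u'(x) = 1 - 4*x.


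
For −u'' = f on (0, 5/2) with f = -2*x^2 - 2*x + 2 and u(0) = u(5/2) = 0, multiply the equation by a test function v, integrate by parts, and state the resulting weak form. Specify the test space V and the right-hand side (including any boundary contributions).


V = H^1_0(0, 5/2) (so v(0) = v(5/2) = 0); weak form: ∫_0^5/2 u'v' dx = ∫_0^5/2 (-2*x^2 - 2*x + 2) v dx for all v ∈ V.

Multiply both sides by a test function v and integrate from 0 to 5/2:
  ∫_0^5/2 −u''(x) v(x) dx = ∫_0^5/2 f(x) v(x) dx.
Integrate the LHS by parts once:
  ∫_0^5/2 −u'' v dx = −[u'(x) v(x)]_0^5/2 + ∫_0^5/2 u'(x) v'(x) dx.
Thus ∫_0^5/2 u'(x) v'(x) dx = ∫_0^5/2 f(x) v(x) dx + [u'(x) v(x)]_0^5/2.
Choose V so that boundary terms are either known or forced to vanish.
u is Dirichlet: u(0) = u(5/2) = 0. Let V = H^1_0(0, 5/2); then v(0) = v(5/2) = 0, and [u' v]_0^5/2 = 0.
Weak formulation: find u (satisfying any essential BC) such that ∫_0^5/2 u'(x) v'(x) dx = ∫_0^5/2 f v dx for all v ∈ V.
Substituting f(x) = -2*x^2 - 2*x + 2, the right-hand side is ∫_0^5/2 (-2*x^2 - 2*x + 2) v dx.


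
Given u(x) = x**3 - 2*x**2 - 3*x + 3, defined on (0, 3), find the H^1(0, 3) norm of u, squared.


||u||_{H^1}^2 = 5679/70

The H^1 norm (squared) on an interval (0, L) is
  ||u||_{H^1}^2 = ∫_0^L u(x)^2 dx + ∫_0^L u'(x)^2 dx.
Compute u'(x) = 3*x**2 - 4*x - 3.
Then u(x)^2 = x**6 - 4*x**5 - 2*x**4 + 18*x**3 - 3*x**2 - 18*x + 9 and u'(x)^2 = 9*x**4 - 24*x**3 - 2*x**2 + 24*x + 9.
Integrate each monomial from 0 to 3 using ∫_0^3 c·x^n dx = c·3^(n+1)/(n+1):
  ∫_0^3 u(x)^2 dx = ∫_0^3 (x^6 - 4*x^5 - 2*x^4 + 18*x^3 - 3*x^2 - 18*x + 9) dx. Term by term:
    ∫_0^3 x^6 dx = 2187/7;  ∫_0^3 -4*x^5 dx = -486;  ∫_0^3 -2*x^4 dx = -486/5;
    ∫_0^3 18*x^3 dx = 729/2;  ∫_0^3 -3*x^2 dx = -27;  ∫_0^3 -18*x dx = -81;
    ∫_0^3 9 dx = 27.
  Sum: 2187/7 − 486 − 486/5 + 729/2 − 27 − 81 + 27 = 891/70.
  ∫_0^3 u'(x)^2 dx = ∫_0^3 (9*x^4 - 24*x^3 - 2*x^2 + 24*x + 9) dx. Term by term:
    ∫_0^3 9*x^4 dx = 2187/5;  ∫_0^3 -24*x^3 dx = -486;  ∫_0^3 -2*x^2 dx = -18;
    ∫_0^3 24*x dx = 108;  ∫_0^3 9 dx = 27.
  Sum: 2187/5 − 486 − 18 + 108 + 27 = 342/5.
Adding: ||u||_{H^1}^2 = 891/70 + 342/5 = 5679/70.


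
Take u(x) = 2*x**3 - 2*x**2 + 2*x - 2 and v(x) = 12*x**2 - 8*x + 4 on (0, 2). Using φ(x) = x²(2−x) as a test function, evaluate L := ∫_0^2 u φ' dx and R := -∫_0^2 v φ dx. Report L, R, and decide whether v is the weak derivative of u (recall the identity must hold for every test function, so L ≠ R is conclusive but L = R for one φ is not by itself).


LHS = -136/15, RHS = -272/15. No, v is not the weak derivative of u.

u(x) = 2*x**3 - 2*x**2 + 2*x - 2, classical derivative u'(x) = 6*x**2 - 4*x + 2.
φ(x) = x²(2−x), so φ'(x) = x*(4 - 3*x).
Note φ(0) = φ(2) = 0, so the boundary term u·φ vanishes.
LHS = ∫_0^2 u(x) φ'(x) dx = ∫_0^2 (-6*x^5 + 14*x^4 - 14*x^3 + 14*x^2 - 8*x) dx. Term by term:
  ∫_0^2 -6*x^5 dx = -64;  ∫_0^2 14*x^4 dx = 448/5;  ∫_0^2 -14*x^3 dx = -56;
  ∫_0^2 14*x^2 dx = 112/3;  ∫_0^2 -8*x dx = -16.
Sum: -64 + 448/5 − 56 + 112/3 − 16 = -136/15.
So LHS = -136/15.
∫_0^2 v(x) φ(x) dx = ∫_0^2 (-12*x^5 + 32*x^4 - 20*x^3 + 8*x^2) dx. Term by term:
  ∫_0^2 -12*x^5 dx = -128;  ∫_0^2 32*x^4 dx = 1024/5;  ∫_0^2 -20*x^3 dx = -80;
  ∫_0^2 8*x^2 dx = 64/3.
Sum: -128 + 1024/5 − 80 + 64/3 = 272/15.
So RHS = -∫_0^2 v(x) φ(x) dx = -272/15.
LHS − RHS = 136/15 ≠ 0, so the identity fails.
(For a valid weak derivative the identity must hold for EVERY test function, in particular this one. The failure shows v is NOT the weak derivative of u.)
Correct weak derivative would be u'(x) = 6*x**2 - 4*x + 2.


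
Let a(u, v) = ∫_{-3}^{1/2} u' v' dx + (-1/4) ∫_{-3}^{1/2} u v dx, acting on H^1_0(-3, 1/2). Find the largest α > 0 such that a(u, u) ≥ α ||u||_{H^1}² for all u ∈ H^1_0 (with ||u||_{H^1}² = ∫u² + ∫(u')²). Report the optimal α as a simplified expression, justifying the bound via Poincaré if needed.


α = (-49 + 16*π^2)/(4*(4*π^2 + 49))

Coercivity of a(·,·) on H^1_0(-3, 1/2) means a(u, u) ≥ α ||u||_{H^1}² for every u ∈ H^1_0.
The interval has length L = 7/2, and Poincaré/coercivity depend only on L. Here a(u, u) = ∫(u')² + (-1/4)·∫u².
Here c = -1/4 < 0 with |c| < (π/L)² = 4*π^2/49, so coercivity still holds. The condition a(u,u) ≥ α||u||_{H^1}² reads (1−α)∫(u')² ≥ (α−c)∫u². Any admissible α is ≤ 1 (rapidly oscillating u have ∫u²/∫(u')² → 0), and α = 1 would force 0 ≥ (1−c)∫u², impossible since c < 1; so 1−α > 0. By the sharp Poincaré inequality on H^1_0 of an interval of length L, ∫(u')² ≥ (π/L)²∫u² with equality for the first sine mode sin(π(x−x₀)/L) (x₀ the left endpoint), so the inequality holds for all u iff (1−α)(π/L)² ≥ α − c, i.e. α ≤ ((π/L)² + c)/((π/L)² + 1) = (1 + c(L/π)²)/(1 + (L/π)²). (Direct route, valid since c ≤ 0: Poincaré gives c∫u² ≥ c(L/π)²∫(u')², so a(u,u) ≥ (1 + c(L/π)²)∫(u')², while ||u||_{H^1}² ≤ (1 + (L/π)²)∫(u')²; dividing yields the same α.) With (π/L)² = 4*π^2/49 and c = -1/4, the largest admissible constant is α = ((π/L)² + c)/((π/L)² + 1).
Simplifying, α = (-49 + 16*π^2)/(4*(4*π^2 + 49)).


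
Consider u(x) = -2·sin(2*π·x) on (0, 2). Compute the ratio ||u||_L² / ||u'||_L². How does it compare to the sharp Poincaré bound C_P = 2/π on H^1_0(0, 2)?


||u||_L² / ||u'||_L² = 1/(2*π) < C_P = 2/π.

u(x) = -2·sin(2*π·x), so u'(x) = -4*π*cos(2*π*x).
Writing u(x) = A·sin(kπx/L) with A = -2 and k = 4, use ∫_0^L sin²(kπx/L) dx = L/2 and ∫_0^L cos²(kπx/L) dx = L/2.
u² = 4·sin²(2*π·x) and (u')² = 16*π^2·cos²(2*π·x), and each of sin², cos² integrates to L/2 = 1 over (0, 2).
∫_0^2 u² dx = 4, so ||u||_L² = 2.
∫_0^2 (u')² dx = 16*π^2, so ||u'||_L² = 4*π.
Ratio ||u||_L² / ||u'||_L² = 1/(2*π).
Sharp Poincaré constant on H^1_0(0, 2) is C_P = L/π = 2/π, achieved by sin(π/2·x).
This is the k = 4 harmonic; the ratio L/(kπ) is strictly less than C_P = L/π, consistent with the sharp inequality ||u||_L² ≤ C_P ||u'||_L².


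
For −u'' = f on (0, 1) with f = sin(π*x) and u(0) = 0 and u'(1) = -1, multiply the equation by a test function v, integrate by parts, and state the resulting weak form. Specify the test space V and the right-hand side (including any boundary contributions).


V = {v ∈ H^1(0, 1) : v(0) = 0} (test functions vanish at x = 0 where u is specified); weak form: ∫_0^1 u'v' dx = ∫_0^1 (sin(π*x)) v dx − v(1) for all v ∈ V.

Multiply both sides by a test function v and integrate from 0 to 1:
  ∫_0^1 −u''(x) v(x) dx = ∫_0^1 f(x) v(x) dx.
Integrate the LHS by parts once:
  ∫_0^1 −u'' v dx = −[u'(x) v(x)]_0^1 + ∫_0^1 u'(x) v'(x) dx.
Thus ∫_0^1 u'(x) v'(x) dx = ∫_0^1 f(x) v(x) dx + [u'(x) v(x)]_0^1.
Choose V so that boundary terms are either known or forced to vanish.
Mixed BC: u(0) = 0 (Dirichlet) and u'(1) = -1 (Neumann). Define V = {v ∈ H^1(0, 1) : v(0) = 0}. Then [u' v]_0^1 = u'(1)·v(1) − u'(0)·0 = − v(1).
Weak formulation: find u (satisfying any essential BC) such that ∫_0^1 u'(x) v'(x) dx = ∫_0^1 f v dx − v(1) for all v ∈ V (Dirichlet at 0 absorbed into V; Neumann datum at x = 1 contributes the boundary term).
Substituting f(x) = sin(π*x), the right-hand side is ∫_0^1 (sin(π*x)) v dx − v(1).


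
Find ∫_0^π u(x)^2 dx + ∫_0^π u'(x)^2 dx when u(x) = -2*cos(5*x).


||u||_{H^1(0,π)}^2 = 52*π

u'(x) = 10*sin(5*x).
Expand u² and (u')² and integrate term by term on (0, π), using: for integers n ≥ 1, ∫_0^π sin²(nx) dx = ∫_0^π cos²(nx) dx = π/2; for n ≠ n', ∫_0^π sin(nx)sin(n'x) dx = ∫_0^π cos(nx)cos(n'x) dx = 0; and by product-to-sum, ∫_0^π sin(nx)cos(n'x) dx = ½∫_0^π [sin((n+n')x) + sin((n−n')x)] dx, which is 0 when n+n' is even and 2n/(n²−n'²) when n+n' is odd (it need not vanish on (0, π)).
  u² squared terms: (-2)²·∫cos(5x)² dx = 4·π/2 = 2*π.
  So ∫_0^π u² dx = 2*π.
  (u')² squared terms: (10)²·∫sin(5x)² dx = 100·π/2 = 50*π.
  So ∫_0^π (u')² dx = 50*π.
||u||_{H^1}^2 = (2*π) + (50*π) = 52*π.


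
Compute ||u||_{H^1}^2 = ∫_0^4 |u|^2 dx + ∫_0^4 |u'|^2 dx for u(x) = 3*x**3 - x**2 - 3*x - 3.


||u||_{H^1}^2 = 2789816/105

The H^1 norm (squared) on an interval (0, L) is
  ||u||_{H^1}^2 = ∫_0^L u(x)^2 dx + ∫_0^L u'(x)^2 dx.
Compute u'(x) = 9*x**2 - 2*x - 3.
Then u(x)^2 = 9*x**6 - 6*x**5 - 17*x**4 - 12*x**3 + 15*x**2 + 18*x + 9 and u'(x)^2 = 81*x**4 - 36*x**3 - 50*x**2 + 12*x + 9.
Integrate each monomial from 0 to 4 using ∫_0^4 c·x^n dx = c·4^(n+1)/(n+1):
  ∫_0^4 u(x)^2 dx = ∫_0^4 (9*x^6 - 6*x^5 - 17*x^4 - 12*x^3 + 15*x^2 + 18*x + 9) dx. Term by term:
    ∫_0^4 9*x^6 dx = 147456/7;  ∫_0^4 -6*x^5 dx = -4096;  ∫_0^4 -17*x^4 dx = -17408/5;
    ∫_0^4 -12*x^3 dx = -768;  ∫_0^4 15*x^2 dx = 320;  ∫_0^4 18*x dx = 144;
    ∫_0^4 9 dx = 36.
  Sum: 147456/7 − 4096 − 17408/5 − 768 + 320 + 144 + 36 = 462684/35.
  ∫_0^4 u'(x)^2 dx = ∫_0^4 (81*x^4 - 36*x^3 - 50*x^2 + 12*x + 9) dx. Term by term:
    ∫_0^4 81*x^4 dx = 82944/5;  ∫_0^4 -36*x^3 dx = -2304;  ∫_0^4 -50*x^2 dx = -3200/3;
    ∫_0^4 12*x dx = 96;  ∫_0^4 9 dx = 36.
  Sum: 82944/5 − 2304 − 3200/3 + 96 + 36 = 200252/15.
Adding: ||u||_{H^1}^2 = 462684/35 + 200252/15 = 2789816/105.


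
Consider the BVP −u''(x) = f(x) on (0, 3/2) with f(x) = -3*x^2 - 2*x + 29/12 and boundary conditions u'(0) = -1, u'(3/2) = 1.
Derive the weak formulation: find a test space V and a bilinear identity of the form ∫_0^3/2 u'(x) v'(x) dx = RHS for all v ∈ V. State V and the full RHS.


V = H^1(0, 3/2) (v unrestricted at boundary; u is determined up to an additive constant); weak form: ∫_0^3/2 u'v' dx = ∫_0^3/2 (-3*x^2 - 2*x + 29/12) v dx + v(3/2) + v(0) for all v ∈ V.

Multiply both sides by a test function v and integrate from 0 to 3/2:
  ∫_0^3/2 −u''(x) v(x) dx = ∫_0^3/2 f(x) v(x) dx.
Integrate the LHS by parts once:
  ∫_0^3/2 −u'' v dx = −[u'(x) v(x)]_0^3/2 + ∫_0^3/2 u'(x) v'(x) dx.
Thus ∫_0^3/2 u'(x) v'(x) dx = ∫_0^3/2 f(x) v(x) dx + [u'(x) v(x)]_0^3/2.
Choose V so that boundary terms are either known or forced to vanish.
u has inhomogeneous Neumann u'(0) = -1, u'(3/2) = 1. [u' v]_0^3/2 = (1)·v(3/2) − (-1)·v(0) = v(3/2) + v(0). Take V = H^1(0, 3/2); boundary term becomes part of RHS.
Weak formulation: find u (satisfying any essential BC) such that ∫_0^3/2 u'(x) v'(x) dx = ∫_0^3/2 f v dx + v(3/2) + v(0) for all v ∈ V (Neumann data are natural BCs: they enter the RHS as boundary terms).
Substituting f(x) = -3*x^2 - 2*x + 29/12, the right-hand side is ∫_0^3/2 (-3*x^2 - 2*x + 29/12) v dx + v(3/2) + v(0).
Compatibility check (pure Neumann): taking v ≡ 1 ∈ V gives 0 = ∫_0^3/2 f dx + (1) − (-1), i.e. ∫_0^3/2 f dx must equal u'(0) − u'(3/2) = -2. Indeed ∫_0^3/2 (-3*x^2 - 2*x + 29/12) dx = -2, so the data are compatible. The solution is then unique only up to an additive constant (fix it e.g. by requiring ∫_0^3/2 u dx = 0).


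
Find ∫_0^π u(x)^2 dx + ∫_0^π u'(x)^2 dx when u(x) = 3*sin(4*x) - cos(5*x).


||u||_{H^1(0,π)}^2 = 416/3 + 179*π/2

u'(x) = 5*sin(5*x) + 12*cos(4*x).
Expand u² and (u')² and integrate term by term on (0, π), using: for integers n ≥ 1, ∫_0^π sin²(nx) dx = ∫_0^π cos²(nx) dx = π/2; for n ≠ n', ∫_0^π sin(nx)sin(n'x) dx = ∫_0^π cos(nx)cos(n'x) dx = 0; and by product-to-sum, ∫_0^π sin(nx)cos(n'x) dx = ½∫_0^π [sin((n+n')x) + sin((n−n')x)] dx, which is 0 when n+n' is even and 2n/(n²−n'²) when n+n' is odd (it need not vanish on (0, π)).
  u² squared terms: (-1)²·∫cos(5x)² dx = 1·π/2 = π/2;  (3)²·∫sin(4x)² dx = 9·π/2 = 9*π/2.
  u² cross terms: 2·(-1)·(3)·∫cos(5x)·sin(4x) dx = -6·(-8/9) = 16/3.
  So ∫_0^π u² dx = π/2 + 9*π/2 + 16/3 = 16/3 + 5*π.
  (u')² squared terms: (5)²·∫sin(5x)² dx = 25·π/2 = 25*π/2;  (12)²·∫cos(4x)² dx = 144·π/2 = 72*π.
  (u')² cross terms: 2·(5)·(12)·∫sin(5x)·cos(4x) dx = 120·(10/9) = 400/3.
  So ∫_0^π (u')² dx = 25*π/2 + 72*π + 400/3 = 400/3 + 169*π/2.
||u||_{H^1}^2 = (16/3 + 5*π) + (400/3 + 169*π/2) = 416/3 + 179*π/2.


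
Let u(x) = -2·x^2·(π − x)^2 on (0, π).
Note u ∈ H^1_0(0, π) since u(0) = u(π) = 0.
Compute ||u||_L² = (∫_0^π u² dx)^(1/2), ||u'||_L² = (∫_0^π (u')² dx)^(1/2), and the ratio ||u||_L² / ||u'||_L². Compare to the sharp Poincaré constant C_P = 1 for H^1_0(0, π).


||u||_L² / ||u'||_L² = sqrt(3)*π/6 < C_P = 1.

u(x) = -2·x^2·(π − x)^2, so u'(x) = 4*x*(x*(π - x) - (x - π)^2).
u(x) = -2·x^2·(π − x)^2 vanishes at x = 0 and x = π, so u ∈ H^1_0(0, π). Differentiate via the product rule and integrate the resulting polynomials term by term.
  ∫_0^π u² dx = ∫_0^π (4*x^8 - 16*π*x^7 + 24*π^2*x^6 - 16*π^3*x^5 + 4*π^4*x^4) dx. Term by term:
    ∫_0^π 4*x^8 dx = 4*π^9/9;  ∫_0^π -16*π*x^7 dx = -2*π^9;  ∫_0^π 24*π^2*x^6 dx = 24*π^9/7;
    ∫_0^π -16*π^3*x^5 dx = -8*π^9/3;  ∫_0^π 4*π^4*x^4 dx = 4*π^9/5.
  Sum: 4*π^9/9 − 2*π^9 + 24*π^9/7 − 8*π^9/3 + 4*π^9/5 = 2*π^9/315.
  ∫_0^π (u')² dx = ∫_0^π (64*x^6 - 192*π*x^5 + 208*π^2*x^4 - 96*π^3*x^3 + 16*π^4*x^2) dx. Term by term:
    ∫_0^π 64*x^6 dx = 64*π^7/7;  ∫_0^π -192*π*x^5 dx = -32*π^7;  ∫_0^π 208*π^2*x^4 dx = 208*π^7/5;
    ∫_0^π -96*π^3*x^3 dx = -24*π^7;  ∫_0^π 16*π^4*x^2 dx = 16*π^7/3.
  Sum: 64*π^7/7 − 32*π^7 + 208*π^7/5 − 24*π^7 + 16*π^7/3 = 8*π^7/105.
∫_0^π u² dx = 2*π^9/315, so ||u||_L² = sqrt(70)*π^(9/2)/105.
∫_0^π (u')² dx = 8*π^7/105, so ||u'||_L² = 2*sqrt(210)*π^(7/2)/105.
Ratio ||u||_L² / ||u'||_L² = sqrt(3)*π/6.
Sharp Poincaré constant on H^1_0(0, π) is C_P = L/π = 1, achieved by sin(x).
A polynomial bump cannot attain the sharp Poincaré constant (only the first sine eigenfunction does), so the ratio is strictly less than C_P, consistent with ||u||_L² ≤ C_P ||u'||_L².


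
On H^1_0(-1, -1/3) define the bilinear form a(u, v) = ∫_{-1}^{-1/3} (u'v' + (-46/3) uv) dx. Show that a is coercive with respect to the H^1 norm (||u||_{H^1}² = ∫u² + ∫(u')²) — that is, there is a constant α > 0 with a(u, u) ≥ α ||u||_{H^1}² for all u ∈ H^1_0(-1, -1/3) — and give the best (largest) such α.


α = (-184 + 27*π^2)/(3*(4 + 9*π^2))

Coercivity of a(·,·) on H^1_0(-1, -1/3) means a(u, u) ≥ α ||u||_{H^1}² for every u ∈ H^1_0.
The interval has length L = 2/3, and Poincaré/coercivity depend only on L. Here a(u, u) = ∫(u')² + (-46/3)·∫u².
Here c = -46/3 < 0 with |c| < (π/L)² = 9*π^2/4, so coercivity still holds. The condition a(u,u) ≥ α||u||_{H^1}² reads (1−α)∫(u')² ≥ (α−c)∫u². Any admissible α is ≤ 1 (rapidly oscillating u have ∫u²/∫(u')² → 0), and α = 1 would force 0 ≥ (1−c)∫u², impossible since c < 1; so 1−α > 0. By the sharp Poincaré inequality on H^1_0 of an interval of length L, ∫(u')² ≥ (π/L)²∫u² with equality for the first sine mode sin(π(x−x₀)/L) (x₀ the left endpoint), so the inequality holds for all u iff (1−α)(π/L)² ≥ α − c, i.e. α ≤ ((π/L)² + c)/((π/L)² + 1) = (1 + c(L/π)²)/(1 + (L/π)²). (Direct route, valid since c ≤ 0: Poincaré gives c∫u² ≥ c(L/π)²∫(u')², so a(u,u) ≥ (1 + c(L/π)²)∫(u')², while ||u||_{H^1}² ≤ (1 + (L/π)²)∫(u')²; dividing yields the same α.) With (π/L)² = 9*π^2/4 and c = -46/3, the largest admissible constant is α = ((π/L)² + c)/((π/L)² + 1).
Simplifying, α = (-184 + 27*π^2)/(3*(4 + 9*π^2)).


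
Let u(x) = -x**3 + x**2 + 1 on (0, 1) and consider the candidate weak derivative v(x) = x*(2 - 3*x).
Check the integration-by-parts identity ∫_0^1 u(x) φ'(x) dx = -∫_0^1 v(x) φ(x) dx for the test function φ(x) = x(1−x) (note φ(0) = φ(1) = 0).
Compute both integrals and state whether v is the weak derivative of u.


LHS = -1/60, RHS = -1/60. Yes, v = u' weakly.

u(x) = -x**3 + x**2 + 1, classical derivative u'(x) = -3*x**2 + 2*x.
φ(x) = x(1−x), so φ'(x) = 1 - 2*x.
Note φ(0) = φ(1) = 0, so the boundary term u·φ vanishes.
LHS = ∫_0^1 u(x) φ'(x) dx = ∫_0^1 (2*x^4 - 3*x^3 + x^2 - 2*x + 1) dx. Term by term:
  ∫_0^1 2*x^4 dx = 2/5;  ∫_0^1 -3*x^3 dx = -3/4;  ∫_0^1 x^2 dx = 1/3;
  ∫_0^1 -2*x dx = -1;  ∫_0^1 1 dx = 1.
Sum: 2/5 − 3/4 + 1/3 − 1 + 1 = -1/60.
So LHS = -1/60.
∫_0^1 v(x) φ(x) dx = ∫_0^1 (3*x^4 - 5*x^3 + 2*x^2) dx. Term by term:
  ∫_0^1 3*x^4 dx = 3/5;  ∫_0^1 -5*x^3 dx = -5/4;  ∫_0^1 2*x^2 dx = 2/3.
Sum: 3/5 − 5/4 + 2/3 = 1/60.
So RHS = -∫_0^1 v(x) φ(x) dx = -1/60.
LHS = RHS, so the identity holds for this test φ.
Moreover u is smooth here and v(x) = u'(x) = -3*x**2 + 2*x pointwise, so the identity holds for every test function. Hence v is the weak derivative of u.


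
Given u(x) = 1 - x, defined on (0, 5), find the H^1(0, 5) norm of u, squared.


||u||_{H^1}^2 = 80/3

The H^1 norm (squared) on an interval (0, L) is
  ||u||_{H^1}^2 = ∫_0^L u(x)^2 dx + ∫_0^L u'(x)^2 dx.
Compute u'(x) = -1.
Then u(x)^2 = x**2 - 2*x + 1 and u'(x)^2 = 1.
Integrate each monomial from 0 to 5 using ∫_0^5 c·x^n dx = c·5^(n+1)/(n+1):
  ∫_0^5 u(x)^2 dx = ∫_0^5 (x^2 - 2*x + 1) dx. Term by term:
    ∫_0^5 x^2 dx = 125/3;  ∫_0^5 -2*x dx = -25;  ∫_0^5 1 dx = 5.
  Sum: 125/3 − 25 + 5 = 65/3.
  ∫_0^5 u'(x)^2 dx = ∫_0^5 (1) dx. Term by term:
    ∫_0^5 1 dx = 5.
Adding: ||u||_{H^1}^2 = 65/3 + 5 = 80/3.


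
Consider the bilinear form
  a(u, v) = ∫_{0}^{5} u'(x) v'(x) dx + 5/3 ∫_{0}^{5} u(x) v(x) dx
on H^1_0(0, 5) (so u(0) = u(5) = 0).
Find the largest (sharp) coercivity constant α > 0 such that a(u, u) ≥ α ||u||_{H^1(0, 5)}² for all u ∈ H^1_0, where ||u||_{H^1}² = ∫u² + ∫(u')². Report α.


α = 1

Coercivity of a(·,·) on H^1_0(0, 5) means a(u, u) ≥ α ||u||_{H^1}² for every u ∈ H^1_0.
The interval has length L = 5, and Poincaré/coercivity depend only on L. Here a(u, u) = ∫(u')² + (5/3)·∫u².
Here c = 5/3 ≥ 1, so a(u,u) = ∫(u')² + c∫u² ≥ ∫(u')² + ∫u² = ||u||_{H^1}², i.e. α = 1 works. No larger α is possible: a(u,u) ≥ α||u||_{H^1}² means (1−α)∫(u')² ≥ (α−c)∫u², and for the modes u_n = sin(nπ(x−x₀)/L) (x₀ the left endpoint) one has ∫u_n²/∫(u_n')² = (L/(nπ))² → 0, so a(u_n,u_n)/||u_n||_{H^1}² → 1. Hence the optimal constant is α = 1.
Therefore α = 1.


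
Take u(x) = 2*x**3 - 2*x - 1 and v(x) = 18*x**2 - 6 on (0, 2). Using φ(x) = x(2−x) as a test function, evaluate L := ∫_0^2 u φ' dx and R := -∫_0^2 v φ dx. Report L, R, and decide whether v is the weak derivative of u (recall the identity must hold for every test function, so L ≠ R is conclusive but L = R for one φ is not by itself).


LHS = -104/15, RHS = -104/5. No, v is not the weak derivative of u.

u(x) = 2*x**3 - 2*x - 1, classical derivative u'(x) = 6*x**2 - 2.
φ(x) = x(2−x), so φ'(x) = 2 - 2*x.
Note φ(0) = φ(2) = 0, so the boundary term u·φ vanishes.
LHS = ∫_0^2 u(x) φ'(x) dx = ∫_0^2 (-4*x^4 + 4*x^3 + 4*x^2 - 2*x - 2) dx. Term by term:
  ∫_0^2 -4*x^4 dx = -128/5;  ∫_0^2 4*x^3 dx = 16;  ∫_0^2 4*x^2 dx = 32/3;
  ∫_0^2 -2*x dx = -4;  ∫_0^2 -2 dx = -4.
Sum: -128/5 + 16 + 32/3 − 4 − 4 = -104/15.
So LHS = -104/15.
∫_0^2 v(x) φ(x) dx = ∫_0^2 (-18*x^4 + 36*x^3 + 6*x^2 - 12*x) dx. Term by term:
  ∫_0^2 -18*x^4 dx = -576/5;  ∫_0^2 36*x^3 dx = 144;  ∫_0^2 6*x^2 dx = 16;
  ∫_0^2 -12*x dx = -24.
Sum: -576/5 + 144 + 16 − 24 = 104/5.
So RHS = -∫_0^2 v(x) φ(x) dx = -104/5.
LHS − RHS = 208/15 ≠ 0, so the identity fails.
(For a valid weak derivative the identity must hold for EVERY test function, in particular this one. The failure shows v is NOT the weak derivative of u.)
Correct weak derivative would be u'(x) = 6*x**2 - 2.


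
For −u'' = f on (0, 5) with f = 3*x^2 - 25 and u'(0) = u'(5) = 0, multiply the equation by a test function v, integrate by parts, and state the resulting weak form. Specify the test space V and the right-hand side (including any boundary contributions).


V = H^1(0, 5) (no boundary constraint on v; u is determined up to an additive constant); weak form: ∫_0^5 u'v' dx = ∫_0^5 (3*x^2 - 25) v dx for all v ∈ V.

Multiply both sides by a test function v and integrate from 0 to 5:
  ∫_0^5 −u''(x) v(x) dx = ∫_0^5 f(x) v(x) dx.
Integrate the LHS by parts once:
  ∫_0^5 −u'' v dx = −[u'(x) v(x)]_0^5 + ∫_0^5 u'(x) v'(x) dx.
Thus ∫_0^5 u'(x) v'(x) dx = ∫_0^5 f(x) v(x) dx + [u'(x) v(x)]_0^5.
Choose V so that boundary terms are either known or forced to vanish.
u has homogeneous Neumann: u'(0) = u'(5) = 0. So [u' v]_0^5 = 0·v(5) − 0·v(0) = 0 for any v; take V = H^1(0, 5).
Weak formulation: find u (satisfying any essential BC) such that ∫_0^5 u'(x) v'(x) dx = ∫_0^5 f v dx for all v ∈ V (homogeneous Neumann, so boundary terms vanish).
Substituting f(x) = 3*x^2 - 25, the right-hand side is ∫_0^5 (3*x^2 - 25) v dx.
Compatibility check (pure Neumann): taking v ≡ 1 ∈ V gives 0 = ∫_0^5 f dx + (0) − (0), i.e. ∫_0^5 f dx must equal u'(0) − u'(5) = 0. Indeed ∫_0^5 (3*x^2 - 25) dx = 0, so the data are compatible. The solution is then unique only up to an additive constant (fix it e.g. by requiring ∫_0^5 u dx = 0).


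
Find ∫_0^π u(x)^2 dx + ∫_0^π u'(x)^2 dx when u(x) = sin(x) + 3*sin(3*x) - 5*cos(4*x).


||u||_{H^1(0,π)}^2 = 9656/21 + 517*π/2

u'(x) = 20*sin(4*x) + cos(x) + 9*cos(3*x).
Expand u² and (u')² and integrate term by term on (0, π), using: for integers n ≥ 1, ∫_0^π sin²(nx) dx = ∫_0^π cos²(nx) dx = π/2; for n ≠ n', ∫_0^π sin(nx)sin(n'x) dx = ∫_0^π cos(nx)cos(n'x) dx = 0; and by product-to-sum, ∫_0^π sin(nx)cos(n'x) dx = ½∫_0^π [sin((n+n')x) + sin((n−n')x)] dx, which is 0 when n+n' is even and 2n/(n²−n'²) when n+n' is odd (it need not vanish on (0, π)).
  u² squared terms: (-5)²·∫cos(4x)² dx = 25·π/2 = 25*π/2;  (3)²·∫sin(3x)² dx = 9·π/2 = 9*π/2;  (1)²·∫sin(x)² dx = 1·π/2 = π/2.
  u² cross terms: 2·(-5)·(3)·∫cos(4x)·sin(3x) dx = -30·(-6/7) = 180/7;  2·(-5)·(1)·∫cos(4x)·sin(x) dx = -10·(-2/15) = 4/3;  2·(3)·(1)·∫sin(3x)·sin(x) dx = 6·(0) = 0.
  So ∫_0^π u² dx = 25*π/2 + 9*π/2 + π/2 + 180/7 + 4/3 + 0 = 568/21 + 35*π/2.
  (u')² squared terms: (9)²·∫cos(3x)² dx = 81·π/2 = 81*π/2;  (20)²·∫sin(4x)² dx = 400·π/2 = 200*π;  (1)²·∫cos(x)² dx = 1·π/2 = π/2.
  (u')² cross terms: 2·(9)·(20)·∫cos(3x)·sin(4x) dx = 360·(8/7) = 2880/7;  2·(9)·(1)·∫cos(3x)·cos(x) dx = 18·(0) = 0;  2·(20)·(1)·∫sin(4x)·cos(x) dx = 40·(8/15) = 64/3.
  So ∫_0^π (u')² dx = 81*π/2 + 200*π + π/2 + 2880/7 + 0 + 64/3 = 9088/21 + 241*π.
||u||_{H^1}^2 = (568/21 + 35*π/2) + (9088/21 + 241*π) = 9656/21 + 517*π/2.


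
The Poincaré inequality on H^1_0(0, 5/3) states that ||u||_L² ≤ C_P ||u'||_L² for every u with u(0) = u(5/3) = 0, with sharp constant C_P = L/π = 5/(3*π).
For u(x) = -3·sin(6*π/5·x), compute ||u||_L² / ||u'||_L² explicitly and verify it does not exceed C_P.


||u||_L² / ||u'||_L² = 5/(6*π) < C_P = 5/(3*π).

u(x) = -3·sin(6*π/5·x), so u'(x) = -18*π*cos(6*π*x/5)/5.
Writing u(x) = A·sin(kπx/L) with A = -3 and k = 2, use ∫_0^L sin²(kπx/L) dx = L/2 and ∫_0^L cos²(kπx/L) dx = L/2.
u² = 9·sin²(6*π/5·x) and (u')² = 324*π^2/25·cos²(6*π/5·x), and each of sin², cos² integrates to L/2 = 5/6 over (0, 5/3).
∫_0^5/3 u² dx = 15/2, so ||u||_L² = sqrt(30)/2.
∫_0^5/3 (u')² dx = 54*π^2/5, so ||u'||_L² = 3*sqrt(30)*π/5.
Ratio ||u||_L² / ||u'||_L² = 5/(6*π).
Sharp Poincaré constant on H^1_0(0, 5/3) is C_P = L/π = 5/(3*π), achieved by sin(3*π/5·x).
This is the k = 2 harmonic; the ratio L/(kπ) is strictly less than C_P = L/π, consistent with the sharp inequality ||u||_L² ≤ C_P ||u'||_L².


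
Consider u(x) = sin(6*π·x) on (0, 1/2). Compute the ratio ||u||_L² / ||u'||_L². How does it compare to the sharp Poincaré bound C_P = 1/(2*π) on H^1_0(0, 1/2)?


||u||_L² / ||u'||_L² = 1/(6*π) < C_P = 1/(2*π).

u(x) = sin(6*π·x), so u'(x) = 6*π*cos(6*π*x).
Writing u(x) = A·sin(kπx/L) with A = 1 and k = 3, use ∫_0^L sin²(kπx/L) dx = L/2 and ∫_0^L cos²(kπx/L) dx = L/2.
u² = 1·sin²(6*π·x) and (u')² = 36*π^2·cos²(6*π·x), and each of sin², cos² integrates to L/2 = 1/4 over (0, 1/2).
∫_0^1/2 u² dx = 1/4, so ||u||_L² = 1/2.
∫_0^1/2 (u')² dx = 9*π^2, so ||u'||_L² = 3*π.
Ratio ||u||_L² / ||u'||_L² = 1/(6*π).
Sharp Poincaré constant on H^1_0(0, 1/2) is C_P = L/π = 1/(2*π), achieved by sin(2*π·x).
This is the k = 3 harmonic; the ratio L/(kπ) is strictly less than C_P = L/π, consistent with the sharp inequality ||u||_L² ≤ C_P ||u'||_L².


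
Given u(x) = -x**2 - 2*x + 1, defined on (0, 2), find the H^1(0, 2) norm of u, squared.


||u||_{H^1}^2 = 282/5

The H^1 norm (squared) on an interval (0, L) is
  ||u||_{H^1}^2 = ∫_0^L u(x)^2 dx + ∫_0^L u'(x)^2 dx.
Compute u'(x) = -2*x - 2.
Then u(x)^2 = x**4 + 4*x**3 + 2*x**2 - 4*x + 1 and u'(x)^2 = 4*x**2 + 8*x + 4.
Integrate each monomial from 0 to 2 using ∫_0^2 c·x^n dx = c·2^(n+1)/(n+1):
  ∫_0^2 u(x)^2 dx = ∫_0^2 (x^4 + 4*x^3 + 2*x^2 - 4*x + 1) dx. Term by term:
    ∫_0^2 x^4 dx = 32/5;  ∫_0^2 4*x^3 dx = 16;  ∫_0^2 2*x^2 dx = 16/3;
    ∫_0^2 -4*x dx = -8;  ∫_0^2 1 dx = 2.
  Sum: 32/5 + 16 + 16/3 − 8 + 2 = 326/15.
  ∫_0^2 u'(x)^2 dx = ∫_0^2 (4*x^2 + 8*x + 4) dx. Term by term:
    ∫_0^2 4*x^2 dx = 32/3;  ∫_0^2 8*x dx = 16;  ∫_0^2 4 dx = 8.
  Sum: 32/3 + 16 + 8 = 104/3.
Adding: ||u||_{H^1}^2 = 326/15 + 104/3 = 282/5.


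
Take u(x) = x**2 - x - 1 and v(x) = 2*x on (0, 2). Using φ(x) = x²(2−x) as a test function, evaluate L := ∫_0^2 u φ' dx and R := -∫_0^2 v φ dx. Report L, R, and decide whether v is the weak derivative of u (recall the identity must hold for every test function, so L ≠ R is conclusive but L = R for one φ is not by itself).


LHS = -28/15, RHS = -16/5. No, v is not the weak derivative of u.

u(x) = x**2 - x - 1, classical derivative u'(x) = 2*x - 1.
φ(x) = x²(2−x), so φ'(x) = x*(4 - 3*x).
Note φ(0) = φ(2) = 0, so the boundary term u·φ vanishes.
LHS = ∫_0^2 u(x) φ'(x) dx = ∫_0^2 (-3*x^4 + 7*x^3 - x^2 - 4*x) dx. Term by term:
  ∫_0^2 -3*x^4 dx = -96/5;  ∫_0^2 7*x^3 dx = 28;  ∫_0^2 -x^2 dx = -8/3;
  ∫_0^2 -4*x dx = -8.
Sum: -96/5 + 28 − 8/3 − 8 = -28/15.
So LHS = -28/15.
∫_0^2 v(x) φ(x) dx = ∫_0^2 (-2*x^4 + 4*x^3) dx. Term by term:
  ∫_0^2 -2*x^4 dx = -64/5;  ∫_0^2 4*x^3 dx = 16.
Sum: -64/5 + 16 = 16/5.
So RHS = -∫_0^2 v(x) φ(x) dx = -16/5.
LHS − RHS = 4/3 ≠ 0, so the identity fails.
(For a valid weak derivative the identity must hold for EVERY test function, in particular this one. The failure shows v is NOT the weak derivative of u.)
Correct weak derivative would be u'(x) = 2*x - 1.


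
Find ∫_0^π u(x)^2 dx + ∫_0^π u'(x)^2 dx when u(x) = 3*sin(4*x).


||u||_{H^1(0,π)}^2 = 153*π/2

u'(x) = 12*cos(4*x).
Expand u² and (u')² and integrate term by term on (0, π), using: for integers n ≥ 1, ∫_0^π sin²(nx) dx = ∫_0^π cos²(nx) dx = π/2; for n ≠ n', ∫_0^π sin(nx)sin(n'x) dx = ∫_0^π cos(nx)cos(n'x) dx = 0; and by product-to-sum, ∫_0^π sin(nx)cos(n'x) dx = ½∫_0^π [sin((n+n')x) + sin((n−n')x)] dx, which is 0 when n+n' is even and 2n/(n²−n'²) when n+n' is odd (it need not vanish on (0, π)).
  u² squared terms: (3)²·∫sin(4x)² dx = 9·π/2 = 9*π/2.
  So ∫_0^π u² dx = 9*π/2.
  (u')² squared terms: (12)²·∫cos(4x)² dx = 144·π/2 = 72*π.
  So ∫_0^π (u')² dx = 72*π.
||u||_{H^1}^2 = (9*π/2) + (72*π) = 153*π/2.


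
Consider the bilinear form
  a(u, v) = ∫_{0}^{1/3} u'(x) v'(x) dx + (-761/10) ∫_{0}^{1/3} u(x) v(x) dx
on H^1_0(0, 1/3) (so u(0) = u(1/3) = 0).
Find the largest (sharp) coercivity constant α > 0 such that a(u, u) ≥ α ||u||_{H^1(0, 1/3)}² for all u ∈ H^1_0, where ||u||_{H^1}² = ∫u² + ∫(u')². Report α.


α = (-761 + 90*π^2)/(10*(1 + 9*π^2))

Coercivity of a(·,·) on H^1_0(0, 1/3) means a(u, u) ≥ α ||u||_{H^1}² for every u ∈ H^1_0.
The interval has length L = 1/3, and Poincaré/coercivity depend only on L. Here a(u, u) = ∫(u')² + (-761/10)·∫u².
Here c = -761/10 < 0 with |c| < (π/L)² = 9*π^2, so coercivity still holds. The condition a(u,u) ≥ α||u||_{H^1}² reads (1−α)∫(u')² ≥ (α−c)∫u². Any admissible α is ≤ 1 (rapidly oscillating u have ∫u²/∫(u')² → 0), and α = 1 would force 0 ≥ (1−c)∫u², impossible since c < 1; so 1−α > 0. By the sharp Poincaré inequality on H^1_0 of an interval of length L, ∫(u')² ≥ (π/L)²∫u² with equality for the first sine mode sin(π(x−x₀)/L) (x₀ the left endpoint), so the inequality holds for all u iff (1−α)(π/L)² ≥ α − c, i.e. α ≤ ((π/L)² + c)/((π/L)² + 1) = (1 + c(L/π)²)/(1 + (L/π)²). (Direct route, valid since c ≤ 0: Poincaré gives c∫u² ≥ c(L/π)²∫(u')², so a(u,u) ≥ (1 + c(L/π)²)∫(u')², while ||u||_{H^1}² ≤ (1 + (L/π)²)∫(u')²; dividing yields the same α.) With (π/L)² = 9*π^2 and c = -761/10, the largest admissible constant is α = ((π/L)² + c)/((π/L)² + 1).
Simplifying, α = (-761 + 90*π^2)/(10*(1 + 9*π^2)).
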